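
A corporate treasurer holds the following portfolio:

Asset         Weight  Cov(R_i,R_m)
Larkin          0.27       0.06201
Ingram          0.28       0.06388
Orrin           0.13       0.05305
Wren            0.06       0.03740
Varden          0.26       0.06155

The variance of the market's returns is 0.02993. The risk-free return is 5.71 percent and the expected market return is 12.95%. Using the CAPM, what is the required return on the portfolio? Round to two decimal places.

20.17%

β_Larkin = 0.06201 / 0.02993 = 2.0718
β_Ingram = 0.06388 / 0.02993 = 2.1343
β_Orrin = 0.05305 / 0.02993 = 1.7725
β_Wren = 0.03740 / 0.02993 = 1.2496
β_Varden = 0.06155 / 0.02993 = 2.0565
β_P = Σ w_i β_i = 0.27×2.0718 + 0.28×2.1343 + 0.13×1.7725 + 0.06×1.2496 + 0.26×2.0565 = 1.9971
MRP = 12.95% − 5.71% = 7.24%
E(R_P) = R_f + β_P × MRP = 5.71% + 1.9971 × 7.24% = 20.17%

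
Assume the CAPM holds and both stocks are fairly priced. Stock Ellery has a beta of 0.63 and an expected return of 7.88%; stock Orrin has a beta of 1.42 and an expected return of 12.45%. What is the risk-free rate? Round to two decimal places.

4.24%

Both satisfy E(R) = R_f + β·MRP, so the slope of the SML is
MRP = (12.45% − 7.88%) / (1.42 − 0.63) = 4.57% / 0.79 = 5.7848%
R_f = E(R_Ellery) − β_Ellery·MRP = 7.88% − 0.63 × 5.7848% = 4.2356%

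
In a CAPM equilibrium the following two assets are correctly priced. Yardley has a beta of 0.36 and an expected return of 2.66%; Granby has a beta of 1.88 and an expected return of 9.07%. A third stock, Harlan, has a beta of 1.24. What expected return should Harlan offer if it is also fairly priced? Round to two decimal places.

MRP (SML slope) = (9.07% − 2.66%) / (1.88 − 0.36) = 6.41% / 1.52 = 4.2171%
R_f (intercept) = 2.66% − 0.36 × 4.2171% = 1.1418%
E(R_Harlan) = R_f + β × MRP = 1.1418% + 1.24 × 4.2171% = 6.37%

6.37%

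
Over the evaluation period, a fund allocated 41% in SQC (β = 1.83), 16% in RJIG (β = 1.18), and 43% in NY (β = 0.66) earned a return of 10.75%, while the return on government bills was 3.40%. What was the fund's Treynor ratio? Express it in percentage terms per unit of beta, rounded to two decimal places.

6.01%

β_P = 0.41×1.83 + 0.16×1.18 + 0.43×0.66 = 1.2229
Treynor = (R_P − R_f) / β_P = (10.75% − 3.40%) / 1.2229 = 7.35% / 1.2229 = 6.01%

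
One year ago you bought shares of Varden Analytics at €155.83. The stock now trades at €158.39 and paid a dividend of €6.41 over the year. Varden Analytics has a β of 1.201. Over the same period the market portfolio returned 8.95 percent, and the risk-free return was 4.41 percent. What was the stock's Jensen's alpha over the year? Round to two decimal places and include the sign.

-4.11%

Realised HPR = (P1 + D1 − P0) / P0 = (158.39 + 6.41 − 155.83) / 155.83 = 8.97 / 155.83 = 5.7563%
MRP = 8.95% − 4.41% = 4.54%
CAPM required = R_f + β·MRP = 4.41% + 1.201 × 4.54% = 9.86254%
α = realised − required = 5.7563% − 9.86254% = -4.11%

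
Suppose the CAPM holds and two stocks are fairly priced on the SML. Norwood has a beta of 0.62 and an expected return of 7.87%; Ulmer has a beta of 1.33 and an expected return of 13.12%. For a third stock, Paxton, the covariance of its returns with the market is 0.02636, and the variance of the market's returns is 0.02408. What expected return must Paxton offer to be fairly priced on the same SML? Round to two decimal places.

MRP = (13.12% − 7.87%) / (1.33 − 0.62) = 7.3944%
R_f = 7.87% − 0.62 × 7.3944% = 3.2855%
β_Paxton = Cov / Var(R_m) = 0.02636 / 0.02408 = 1.0947
E(R_Paxton) = R_f + β × MRP = 3.2855% + 1.0947 × 7.3944% = 11.38%

11.38%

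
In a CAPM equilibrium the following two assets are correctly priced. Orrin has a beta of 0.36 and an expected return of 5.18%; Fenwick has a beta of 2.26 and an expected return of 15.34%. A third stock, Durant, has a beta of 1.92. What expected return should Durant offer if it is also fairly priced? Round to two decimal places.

13.52%

MRP (SML slope) = (15.34% − 5.18%) / (2.26 − 0.36) = 10.16% / 1.90 = 5.3474%
R_f (intercept) = 5.18% − 0.36 × 5.3474% = 3.2549%
E(R_Durant) = R_f + β × MRP = 3.2549% + 1.92 × 5.3474% = 13.52%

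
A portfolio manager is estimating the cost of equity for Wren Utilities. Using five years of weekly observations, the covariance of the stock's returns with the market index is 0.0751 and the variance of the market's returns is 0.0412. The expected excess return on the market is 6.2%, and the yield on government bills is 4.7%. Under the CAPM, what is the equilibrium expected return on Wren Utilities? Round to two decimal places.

16.00%

β = Cov(R_i, R_m) / Var(R_m) = 0.0751 / 0.0412 = 1.8228
E(R) = R_f + β × MRP = 4.7% + 1.8228 × 6.2% = 16.00%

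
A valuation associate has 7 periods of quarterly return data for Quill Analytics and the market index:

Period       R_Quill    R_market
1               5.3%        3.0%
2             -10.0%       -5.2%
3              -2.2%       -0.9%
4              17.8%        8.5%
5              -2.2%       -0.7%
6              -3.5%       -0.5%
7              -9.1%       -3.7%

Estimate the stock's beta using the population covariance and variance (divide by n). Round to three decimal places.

Mean R_i = (5.3 − 10.0 − 2.2 + 17.8 − 2.2 − 3.5 − 9.1) / 7 = -0.5571%
Mean R_m = (3.0 − 5.2 − 0.9 + 8.5 − 0.7 − 0.5 − 3.7) / 7 = 0.0714%
Σ(R_i − R̄_i)(R_m − R̄_m) = 258.4186  ⇒  Cov = 258.4186 / 7 = 36.9169
Σ(R_m − R̄_m)² = 123.4943  ⇒  Var(R_m) = 123.4943 / 7 = 17.6420
β = Cov / Var(R_m) = 36.9169 / 17.6420 = 2.0926

2.093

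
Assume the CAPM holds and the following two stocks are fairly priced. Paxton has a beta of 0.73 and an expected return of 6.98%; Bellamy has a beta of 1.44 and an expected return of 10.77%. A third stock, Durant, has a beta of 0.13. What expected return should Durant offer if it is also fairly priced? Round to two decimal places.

MRP (SML slope) = (10.77% − 6.98%) / (1.44 − 0.73) = 3.79% / 0.71 = 5.3380%
R_f (intercept) = 6.98% − 0.73 × 5.3380% = 3.0833%
E(R_Durant) = R_f + β × MRP = 3.0833% + 0.13 × 5.3380% = 3.78%

3.78%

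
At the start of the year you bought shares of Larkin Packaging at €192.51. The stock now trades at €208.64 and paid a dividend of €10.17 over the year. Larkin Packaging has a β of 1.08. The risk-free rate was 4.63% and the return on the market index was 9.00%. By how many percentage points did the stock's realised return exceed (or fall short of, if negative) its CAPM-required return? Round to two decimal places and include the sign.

Realised HPR = (P1 + D1 − P0) / P0 = (208.64 + 10.17 − 192.51) / 192.51 = 26.30 / 192.51 = 13.6616%
MRP = 9.00% − 4.63% = 4.37%
CAPM required = R_f + β·MRP = 4.63% + 1.08 × 4.37% = 9.3496%
α = realised − required = 13.6616% − 9.3496% = +4.31%

+4.31%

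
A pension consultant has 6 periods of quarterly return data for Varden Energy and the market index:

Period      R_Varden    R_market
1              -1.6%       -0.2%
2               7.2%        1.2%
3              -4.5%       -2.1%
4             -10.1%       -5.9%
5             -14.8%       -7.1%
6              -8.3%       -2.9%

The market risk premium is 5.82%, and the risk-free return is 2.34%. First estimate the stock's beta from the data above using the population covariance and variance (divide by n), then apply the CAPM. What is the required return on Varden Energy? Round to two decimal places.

15.51%

Mean R_i = (-1.6 + 7.2 − 4.5 − 10.1 − 14.8 − 8.3) / 6 = -5.3500%
Mean R_m = (-0.2 + 1.2 − 2.1 − 5.9 − 7.1 − 2.9) / 6 = -2.8333%
Σ(R_i − R̄_i)(R_m − R̄_m) = 116.2000  ⇒  Cov = 116.2000 / 6 = 19.3667
Σ(R_m − R̄_m)² = 51.3533  ⇒  Var(R_m) = 51.3533 / 6 = 8.5589
β = Cov / Var(R_m) = 19.3667 / 8.5589 = 2.2628
E(R) = R_f + β × MRP = 2.34% + 2.2628 × 5.82% = 15.51%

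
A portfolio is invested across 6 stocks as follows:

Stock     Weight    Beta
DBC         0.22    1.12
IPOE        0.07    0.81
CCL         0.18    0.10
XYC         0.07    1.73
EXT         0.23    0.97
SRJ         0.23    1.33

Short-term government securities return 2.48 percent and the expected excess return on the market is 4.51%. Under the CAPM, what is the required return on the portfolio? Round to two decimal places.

β_P = Σ w_i β_i = 0.22×1.12 + 0.07×0.81 + 0.18×0.10 + 0.07×1.73 + 0.23×0.97 + 0.23×1.33 = 0.9712
E(R_P) = R_f + β_P × MRP = 2.48% + 0.9712 × 4.51% = 6.86%

6.86%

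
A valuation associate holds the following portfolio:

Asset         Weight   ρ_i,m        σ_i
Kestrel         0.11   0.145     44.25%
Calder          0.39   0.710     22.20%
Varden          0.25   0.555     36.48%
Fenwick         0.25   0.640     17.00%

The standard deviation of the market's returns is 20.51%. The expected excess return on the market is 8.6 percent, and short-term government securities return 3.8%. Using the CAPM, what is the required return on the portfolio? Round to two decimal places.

9.94%

β_Kestrel = 0.145 × 44.25% / 20.51% = 0.3128
β_Calder = 0.710 × 22.20% / 20.51% = 0.7685
β_Varden = 0.555 × 36.48% / 20.51% = 0.9871
β_Fenwick = 0.640 × 17.00% / 20.51% = 0.5305
β_P = Σ w_i β_i = 0.11×0.3128 + 0.39×0.7685 + 0.25×0.9871 + 0.25×0.5305 = 0.7135
E(R_P) = R_f + β_P × MRP = 3.8% + 0.7135 × 8.6% = 9.94%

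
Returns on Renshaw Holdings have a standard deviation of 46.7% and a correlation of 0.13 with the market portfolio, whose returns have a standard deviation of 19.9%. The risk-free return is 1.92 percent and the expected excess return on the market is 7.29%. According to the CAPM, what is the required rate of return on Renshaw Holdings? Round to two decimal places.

4.14%

β = ρ × σ_i / σ_m = 0.13 × 46.7% / 19.9% = 0.3051
E(R) = 1.92% + 0.3051 × 7.29% = 4.14%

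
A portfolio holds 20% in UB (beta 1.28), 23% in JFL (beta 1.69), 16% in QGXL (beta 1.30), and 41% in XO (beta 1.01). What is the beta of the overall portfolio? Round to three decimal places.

β_P = Σ w_i β_i = 0.20×1.28 + 0.23×1.69 + 0.16×1.30 + 0.41×1.01 = 1.2668

1.267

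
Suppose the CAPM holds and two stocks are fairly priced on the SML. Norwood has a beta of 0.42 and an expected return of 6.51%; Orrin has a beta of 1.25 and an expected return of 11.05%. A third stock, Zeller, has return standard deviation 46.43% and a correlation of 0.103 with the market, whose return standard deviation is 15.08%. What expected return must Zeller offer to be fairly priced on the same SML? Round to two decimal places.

MRP = (11.05% − 6.51%) / (1.25 − 0.42) = 5.4699%
R_f = 6.51% − 0.42 × 5.4699% = 4.2126%
β_Zeller = ρ·σ_i/σ_m = 0.103 × 46.43 / 15.08 = 0.3171
E(R_Zeller) = R_f + β × MRP = 4.2126% + 0.3171 × 5.4699% = 5.95%

5.95%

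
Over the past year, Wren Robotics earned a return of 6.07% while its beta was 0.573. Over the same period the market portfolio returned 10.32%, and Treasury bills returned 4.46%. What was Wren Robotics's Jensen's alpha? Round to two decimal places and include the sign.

-1.75%

Market excess return = 10.32% − 4.46% = 5.86%
CAPM benchmark = R_f + β(R_m − R_f) = 4.46% + 0.573 × 5.86% = 7.81778%
α = actual − benchmark = 6.07% − 7.81778% = -1.75%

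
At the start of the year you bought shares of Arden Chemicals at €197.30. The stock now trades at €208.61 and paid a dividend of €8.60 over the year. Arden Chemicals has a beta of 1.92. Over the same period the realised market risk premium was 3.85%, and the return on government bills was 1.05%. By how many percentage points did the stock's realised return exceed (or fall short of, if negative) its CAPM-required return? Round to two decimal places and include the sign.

Realised HPR = (P1 + D1 − P0) / P0 = (208.61 + 8.60 − 197.30) / 197.30 = 19.91 / 197.30 = 10.0912%
CAPM required = R_f + β·MRP = 1.05% + 1.92 × 3.85% = 8.4420%
α = realised − required = 10.0912% − 8.4420% = +1.65%

+1.65%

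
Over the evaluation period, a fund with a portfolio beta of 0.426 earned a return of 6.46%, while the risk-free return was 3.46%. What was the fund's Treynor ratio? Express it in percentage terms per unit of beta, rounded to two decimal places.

7.04%

Treynor = (R_P − R_f) / β_P = (6.46% − 3.46%) / 0.4260 = 3.00% / 0.4260 = 7.04%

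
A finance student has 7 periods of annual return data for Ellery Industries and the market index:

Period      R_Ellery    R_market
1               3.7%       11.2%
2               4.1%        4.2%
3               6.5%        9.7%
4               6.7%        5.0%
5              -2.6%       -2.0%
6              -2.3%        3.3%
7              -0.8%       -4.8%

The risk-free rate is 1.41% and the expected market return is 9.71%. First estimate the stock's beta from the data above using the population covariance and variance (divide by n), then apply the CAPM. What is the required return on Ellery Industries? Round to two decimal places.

Mean R_i = (3.7 + 4.1 + 6.5 + 6.7 − 2.6 − 2.3 − 0.8) / 7 = 2.1857%
Mean R_m = (11.2 + 4.2 + 9.7 + 5.0 − 2.0 + 3.3 − 4.8) / 7 = 3.8000%
Σ(R_i − R̄_i)(R_m − R̄_m) = 98.5200  ⇒  Cov = 98.5200 / 7 = 14.0743
Σ(R_m − R̄_m)² = 199.0200  ⇒  Var(R_m) = 199.0200 / 7 = 28.4314
β = Cov / Var(R_m) = 14.0743 / 28.4314 = 0.4950
MRP = 9.71% − 1.41% = 8.30%
E(R) = R_f + β × MRP = 1.41% + 0.4950 × 8.30% = 5.52%

5.52%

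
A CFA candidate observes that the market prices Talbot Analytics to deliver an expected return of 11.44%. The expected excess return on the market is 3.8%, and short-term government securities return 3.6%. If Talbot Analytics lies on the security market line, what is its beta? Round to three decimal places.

2.063

β = (E(R) − R_f) / MRP = (11.44% − 3.6%) / 3.8% = 7.84% / 3.8% = 2.063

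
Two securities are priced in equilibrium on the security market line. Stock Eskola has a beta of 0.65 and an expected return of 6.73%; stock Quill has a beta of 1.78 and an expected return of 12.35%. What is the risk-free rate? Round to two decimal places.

3.50%

Both satisfy E(R) = R_f + β·MRP, so the slope of the SML is
MRP = (12.35% − 6.73%) / (1.78 − 0.65) = 5.62% / 1.13 = 4.9735%
R_f = E(R_Eskola) − β_Eskola·MRP = 6.73% − 0.65 × 4.9735% = 3.4972%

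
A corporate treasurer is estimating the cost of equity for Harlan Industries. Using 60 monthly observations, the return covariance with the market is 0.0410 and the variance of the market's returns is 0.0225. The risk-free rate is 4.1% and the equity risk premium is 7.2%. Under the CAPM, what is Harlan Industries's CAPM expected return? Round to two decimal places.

β = Cov(R_i, R_m) / Var(R_m) = 0.0410 / 0.0225 = 1.8222
E(R) = R_f + β × MRP = 4.1% + 1.8222 × 7.2% = 17.22%

17.22%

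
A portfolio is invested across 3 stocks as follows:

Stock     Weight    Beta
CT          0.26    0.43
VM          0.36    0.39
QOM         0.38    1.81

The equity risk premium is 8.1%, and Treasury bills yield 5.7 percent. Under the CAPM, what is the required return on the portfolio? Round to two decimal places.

13.31%

β_P = Σ w_i β_i = 0.26×0.43 + 0.36×0.39 + 0.38×1.81 = 0.9400
E(R_P) = R_f + β_P × MRP = 5.7% + 0.9400 × 8.1% = 13.31%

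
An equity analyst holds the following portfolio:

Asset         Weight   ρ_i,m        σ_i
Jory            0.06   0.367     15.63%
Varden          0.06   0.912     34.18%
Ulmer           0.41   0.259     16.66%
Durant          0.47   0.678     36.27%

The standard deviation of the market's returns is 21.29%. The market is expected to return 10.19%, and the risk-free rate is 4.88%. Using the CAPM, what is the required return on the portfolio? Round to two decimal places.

8.76%

β_Jory = 0.367 × 15.63% / 21.29% = 0.2694
β_Varden = 0.912 × 34.18% / 21.29% = 1.4642
β_Ulmer = 0.259 × 16.66% / 21.29% = 0.2027
β_Durant = 0.678 × 36.27% / 21.29% = 1.1551
β_P = Σ w_i β_i = 0.06×0.2694 + 0.06×1.4642 + 0.41×0.2027 + 0.47×1.1551 = 0.7300
MRP = 10.19% − 4.88% = 5.31%
E(R_P) = R_f + β_P × MRP = 4.88% + 0.7300 × 5.31% = 8.76%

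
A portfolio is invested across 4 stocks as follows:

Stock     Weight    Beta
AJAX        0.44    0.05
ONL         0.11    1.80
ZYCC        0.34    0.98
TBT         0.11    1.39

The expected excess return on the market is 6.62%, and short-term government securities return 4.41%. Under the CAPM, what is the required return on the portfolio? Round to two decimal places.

β_P = Σ w_i β_i = 0.44×0.05 + 0.11×1.80 + 0.34×0.98 + 0.11×1.39 = 0.7061
E(R_P) = R_f + β_P × MRP = 4.41% + 0.7061 × 6.62% = 9.08%

9.08%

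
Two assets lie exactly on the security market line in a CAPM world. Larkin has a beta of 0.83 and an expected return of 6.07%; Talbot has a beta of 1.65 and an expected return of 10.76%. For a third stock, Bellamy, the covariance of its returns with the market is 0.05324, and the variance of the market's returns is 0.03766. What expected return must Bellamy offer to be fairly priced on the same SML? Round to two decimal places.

9.41%

MRP = (10.76% − 6.07%) / (1.65 − 0.83) = 5.7195%
R_f = 6.07% − 0.83 × 5.7195% = 1.3228%
β_Bellamy = Cov / Var(R_m) = 0.05324 / 0.03766 = 1.4137
E(R_Bellamy) = R_f + β × MRP = 1.3228% + 1.4137 × 5.7195% = 9.41%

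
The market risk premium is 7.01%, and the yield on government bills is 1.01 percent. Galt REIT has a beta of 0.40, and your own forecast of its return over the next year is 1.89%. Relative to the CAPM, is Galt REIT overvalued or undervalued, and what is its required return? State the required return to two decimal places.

Overvalued; required return 3.81%

Required return = R_f + β·MRP = 1.01% + 0.40 × 7.01% = 3.81%
Forecast 1.89% < required 3.81% → the stock plots below the SML → overvalued.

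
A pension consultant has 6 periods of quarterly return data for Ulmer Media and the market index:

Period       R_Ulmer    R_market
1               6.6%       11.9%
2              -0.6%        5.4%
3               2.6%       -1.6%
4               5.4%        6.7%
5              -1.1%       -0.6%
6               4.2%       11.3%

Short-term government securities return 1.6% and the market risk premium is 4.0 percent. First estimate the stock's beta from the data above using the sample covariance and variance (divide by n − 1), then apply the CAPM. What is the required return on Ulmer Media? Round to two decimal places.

Mean R_i = (6.6 − 0.6 + 2.6 + 5.4 − 1.1 + 4.2) / 6 = 2.8500%
Mean R_m = (11.9 + 5.4 − 1.6 + 6.7 − 0.6 + 11.3) / 6 = 5.5167%
Σ(R_i − R̄_i)(R_m − R̄_m) = 61.1050  ⇒  Cov = 61.1050 / 5 = 12.2210
Σ(R_m − R̄_m)² = 163.6683  ⇒  Var(R_m) = 163.6683 / 5 = 32.7337
β = Cov / Var(R_m) = 12.2210 / 32.7337 = 0.3733
E(R) = R_f + β × MRP = 1.6% + 0.3733 × 4.0% = 3.09%

3.09%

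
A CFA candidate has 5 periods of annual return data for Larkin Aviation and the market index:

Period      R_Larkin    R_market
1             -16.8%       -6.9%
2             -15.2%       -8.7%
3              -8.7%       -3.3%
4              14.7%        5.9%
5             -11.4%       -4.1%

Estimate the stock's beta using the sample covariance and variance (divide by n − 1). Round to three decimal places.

2.218

Mean R_i = (-16.8 − 15.2 − 8.7 + 14.7 − 11.4) / 5 = -7.4800%
Mean R_m = (-6.9 − 8.7 − 3.3 + 5.9 − 4.1) / 5 = -3.4200%
Σ(R_i − R̄_i)(R_m − R̄_m) = 282.4320  ⇒  Cov = 282.4320 / 4 = 70.6080
Σ(R_m − R̄_m)² = 127.3280  ⇒  Var(R_m) = 127.3280 / 4 = 31.8320
β = Cov / Var(R_m) = 70.6080 / 31.8320 = 2.2181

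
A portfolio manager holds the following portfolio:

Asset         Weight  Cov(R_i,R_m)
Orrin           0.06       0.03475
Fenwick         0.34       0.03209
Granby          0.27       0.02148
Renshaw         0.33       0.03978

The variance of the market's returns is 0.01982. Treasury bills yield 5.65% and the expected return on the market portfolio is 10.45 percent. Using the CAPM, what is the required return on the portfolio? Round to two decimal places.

13.38%

β_Orrin = 0.03475 / 0.01982 = 1.7533
β_Fenwick = 0.03209 / 0.01982 = 1.6191
β_Granby = 0.02148 / 0.01982 = 1.0838
β_Renshaw = 0.03978 / 0.01982 = 2.0071
β_P = Σ w_i β_i = 0.06×1.7533 + 0.34×1.6191 + 0.27×1.0838 + 0.33×2.0071 = 1.6107
MRP = 10.45% − 5.65% = 4.80%
E(R_P) = R_f + β_P × MRP = 5.65% + 1.6107 × 4.80% = 13.38%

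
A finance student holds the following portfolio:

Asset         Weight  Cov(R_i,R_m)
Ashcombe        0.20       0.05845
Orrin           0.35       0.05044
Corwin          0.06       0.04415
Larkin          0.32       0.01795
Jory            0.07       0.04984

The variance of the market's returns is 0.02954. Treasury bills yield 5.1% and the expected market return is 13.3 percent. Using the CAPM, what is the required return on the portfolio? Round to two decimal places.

β_Ashcombe = 0.05845 / 0.02954 = 1.9787
β_Orrin = 0.05044 / 0.02954 = 1.7075
β_Corwin = 0.04415 / 0.02954 = 1.4946
β_Larkin = 0.01795 / 0.02954 = 0.6077
β_Jory = 0.04984 / 0.02954 = 1.6872
β_P = Σ w_i β_i = 0.20×1.9787 + 0.35×1.7075 + 0.06×1.4946 + 0.32×0.6077 + 0.07×1.6872 = 1.3956
MRP = 13.3% − 5.1% = 8.20%
E(R_P) = R_f + β_P × MRP = 5.1% + 1.3956 × 8.2% = 16.54%

16.54%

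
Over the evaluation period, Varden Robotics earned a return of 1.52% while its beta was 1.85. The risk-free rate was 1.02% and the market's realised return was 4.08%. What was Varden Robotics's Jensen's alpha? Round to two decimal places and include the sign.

-5.16%

Market excess return = 4.08% − 1.02% = 3.06%
CAPM benchmark = R_f + β(R_m − R_f) = 1.02% + 1.85 × 3.06% = 6.6810%
α = actual − benchmark = 1.52% − 6.6810% = -5.16%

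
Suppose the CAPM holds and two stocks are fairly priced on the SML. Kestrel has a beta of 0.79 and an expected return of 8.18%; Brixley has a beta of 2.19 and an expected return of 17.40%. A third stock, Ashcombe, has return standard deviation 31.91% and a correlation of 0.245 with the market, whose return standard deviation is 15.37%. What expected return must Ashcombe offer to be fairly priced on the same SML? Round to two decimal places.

6.33%

MRP = (17.40% − 8.18%) / (2.19 − 0.79) = 6.5857%
R_f = 8.18% − 0.79 × 6.5857% = 2.9773%
β_Ashcombe = ρ·σ_i/σ_m = 0.245 × 31.91 / 15.37 = 0.5086
E(R_Ashcombe) = R_f + β × MRP = 2.9773% + 0.5086 × 6.5857% = 6.33%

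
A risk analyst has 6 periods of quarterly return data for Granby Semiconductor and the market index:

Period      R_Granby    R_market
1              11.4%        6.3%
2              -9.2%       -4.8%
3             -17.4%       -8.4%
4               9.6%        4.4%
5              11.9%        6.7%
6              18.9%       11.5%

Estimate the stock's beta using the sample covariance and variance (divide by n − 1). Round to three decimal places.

1.855

Mean R_i = (11.4 − 9.2 − 17.4 + 9.6 + 11.9 + 18.9) / 6 = 4.2000%
Mean R_m = (6.3 − 4.8 − 8.4 + 4.4 + 6.7 + 11.5) / 6 = 2.6167%
Σ(R_i − R̄_i)(R_m − R̄_m) = 535.5200  ⇒  Cov = 535.5200 / 5 = 107.1040
Σ(R_m − R̄_m)² = 288.7083  ⇒  Var(R_m) = 288.7083 / 5 = 57.7417
β = Cov / Var(R_m) = 107.1040 / 57.7417 = 1.8549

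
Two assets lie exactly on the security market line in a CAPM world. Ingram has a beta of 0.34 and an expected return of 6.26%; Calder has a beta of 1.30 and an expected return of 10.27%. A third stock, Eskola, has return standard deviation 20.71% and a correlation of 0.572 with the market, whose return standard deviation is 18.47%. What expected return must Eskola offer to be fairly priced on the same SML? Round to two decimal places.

MRP = (10.27% − 6.26%) / (1.30 − 0.34) = 4.1771%
R_f = 6.26% − 0.34 × 4.1771% = 4.8398%
β_Eskola = ρ·σ_i/σ_m = 0.572 × 20.71 / 18.47 = 0.6414
E(R_Eskola) = R_f + β × MRP = 4.8398% + 0.6414 × 4.1771% = 7.52%

7.52%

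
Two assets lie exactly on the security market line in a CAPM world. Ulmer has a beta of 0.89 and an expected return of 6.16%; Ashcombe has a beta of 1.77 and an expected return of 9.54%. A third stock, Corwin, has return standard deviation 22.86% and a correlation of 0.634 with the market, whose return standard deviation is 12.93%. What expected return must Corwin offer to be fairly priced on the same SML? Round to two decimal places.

7.05%

MRP = (9.54% − 6.16%) / (1.77 − 0.89) = 3.8409%
R_f = 6.16% − 0.89 × 3.8409% = 2.7416%
β_Corwin = ρ·σ_i/σ_m = 0.634 × 22.86 / 12.93 = 1.1209
E(R_Corwin) = R_f + β × MRP = 2.7416% + 1.1209 × 3.8409% = 7.05%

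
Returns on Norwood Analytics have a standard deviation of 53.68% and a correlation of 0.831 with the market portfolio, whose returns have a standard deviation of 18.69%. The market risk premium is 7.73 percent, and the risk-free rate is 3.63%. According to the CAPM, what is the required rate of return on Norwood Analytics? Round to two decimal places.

22.08%

β = ρ × σ_i / σ_m = 0.831 × 53.68% / 18.69% = 2.3867
E(R) = 3.63% + 2.3867 × 7.73% = 22.08%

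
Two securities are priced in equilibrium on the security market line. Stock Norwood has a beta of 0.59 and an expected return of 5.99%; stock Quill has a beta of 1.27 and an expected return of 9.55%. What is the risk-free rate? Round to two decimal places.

Both satisfy E(R) = R_f + β·MRP, so the slope of the SML is
MRP = (9.55% − 5.99%) / (1.27 − 0.59) = 3.56% / 0.68 = 5.2353%
R_f = E(R_Norwood) − β_Norwood·MRP = 5.99% − 0.59 × 5.2353% = 2.9012%

2.90%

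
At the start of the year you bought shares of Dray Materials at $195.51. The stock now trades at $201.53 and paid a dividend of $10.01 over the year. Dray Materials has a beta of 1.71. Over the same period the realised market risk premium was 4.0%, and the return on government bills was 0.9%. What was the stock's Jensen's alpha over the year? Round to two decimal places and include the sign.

+0.46%

Realised HPR = (P1 + D1 − P0) / P0 = (201.53 + 10.01 − 195.51) / 195.51 = 16.03 / 195.51 = 8.1991%
CAPM required = R_f + β·MRP = 0.9% + 1.71 × 4.0% = 7.7400%
α = realised − required = 8.1991% − 7.7400% = +0.46%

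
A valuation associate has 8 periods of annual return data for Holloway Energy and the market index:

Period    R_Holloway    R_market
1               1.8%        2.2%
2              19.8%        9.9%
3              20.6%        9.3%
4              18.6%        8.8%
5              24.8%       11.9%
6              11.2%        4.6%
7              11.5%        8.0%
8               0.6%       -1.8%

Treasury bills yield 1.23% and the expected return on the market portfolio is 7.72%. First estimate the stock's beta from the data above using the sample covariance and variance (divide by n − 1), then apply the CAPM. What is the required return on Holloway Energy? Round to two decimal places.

13.27%

Mean R_i = (1.8 + 19.8 + 20.6 + 18.6 + 24.8 + 11.2 + 11.5 + 0.6) / 8 = 13.6125%
Mean R_m = (2.2 + 9.9 + 9.3 + 8.8 + 11.9 + 4.6 + 8.0 − 1.8) / 8 = 6.6125%
Σ(R_i − R̄_i)(R_m − R̄_m) = 272.6988  ⇒  Cov = 272.6988 / 7 = 38.9570
Σ(R_m − R̄_m)² = 146.9888  ⇒  Var(R_m) = 146.9888 / 7 = 20.9984
β = Cov / Var(R_m) = 38.9570 / 20.9984 = 1.8552
MRP = 7.72% − 1.23% = 6.49%
E(R) = R_f + β × MRP = 1.23% + 1.8552 × 6.49% = 13.27%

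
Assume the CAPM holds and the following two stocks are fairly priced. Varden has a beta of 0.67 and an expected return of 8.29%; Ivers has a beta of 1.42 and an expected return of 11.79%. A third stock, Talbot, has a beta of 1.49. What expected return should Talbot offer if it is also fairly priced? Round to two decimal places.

MRP (SML slope) = (11.79% − 8.29%) / (1.42 − 0.67) = 3.50% / 0.75 = 4.6667%
R_f (intercept) = 8.29% − 0.67 × 4.6667% = 5.1633%
E(R_Talbot) = R_f + β × MRP = 5.1633% + 1.49 × 4.6667% = 12.12%

12.12%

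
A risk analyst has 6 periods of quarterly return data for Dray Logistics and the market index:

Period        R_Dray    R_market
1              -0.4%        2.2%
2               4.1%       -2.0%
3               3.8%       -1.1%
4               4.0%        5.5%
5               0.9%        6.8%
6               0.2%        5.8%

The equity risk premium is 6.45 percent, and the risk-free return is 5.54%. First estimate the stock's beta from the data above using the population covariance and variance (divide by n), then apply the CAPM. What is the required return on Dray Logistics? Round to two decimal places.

Mean R_i = (-0.4 + 4.1 + 3.8 + 4.0 + 0.9 + 0.2) / 6 = 2.1000%
Mean R_m = (2.2 − 2.0 − 1.1 + 5.5 + 6.8 + 5.8) / 6 = 2.8667%
Σ(R_i − R̄_i)(R_m − R̄_m) = -20.1000  ⇒  Cov = -20.1000 / 6 = -3.3500
Σ(R_m − R̄_m)² = 70.8733  ⇒  Var(R_m) = 70.8733 / 6 = 11.8122
β = Cov / Var(R_m) = -3.3500 / 11.8122 = -0.2836
E(R) = R_f + β × MRP = 5.54% + -0.2836 × 6.45% = 3.71%

3.71%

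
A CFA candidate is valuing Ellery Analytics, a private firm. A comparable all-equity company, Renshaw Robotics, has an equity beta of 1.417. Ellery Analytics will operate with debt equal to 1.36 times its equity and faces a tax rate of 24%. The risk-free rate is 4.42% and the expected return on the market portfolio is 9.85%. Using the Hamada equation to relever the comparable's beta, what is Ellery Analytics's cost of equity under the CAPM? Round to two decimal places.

β_L = β_U × [1 + (1 − t)(D/E)] = 1.417 × [1 + (1 − 0.24) × 1.36]
    = 1.417 × [1 + 0.76 × 1.36] = 1.417 × 2.0336 = 2.8816
MRP = 9.85% − 4.42% = 5.43%
E(R) = R_f + β_L × MRP = 4.42% + 2.8816 × 5.43% = 20.07%

20.07%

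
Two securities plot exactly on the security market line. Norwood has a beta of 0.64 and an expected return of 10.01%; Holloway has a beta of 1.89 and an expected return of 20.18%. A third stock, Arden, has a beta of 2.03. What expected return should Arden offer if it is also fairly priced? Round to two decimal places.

21.32%

MRP (SML slope) = (20.18% − 10.01%) / (1.89 − 0.64) = 10.17% / 1.25 = 8.1360%
R_f (intercept) = 10.01% − 0.64 × 8.1360% = 4.8030%
E(R_Arden) = R_f + β × MRP = 4.8030% + 2.03 × 8.1360% = 21.32%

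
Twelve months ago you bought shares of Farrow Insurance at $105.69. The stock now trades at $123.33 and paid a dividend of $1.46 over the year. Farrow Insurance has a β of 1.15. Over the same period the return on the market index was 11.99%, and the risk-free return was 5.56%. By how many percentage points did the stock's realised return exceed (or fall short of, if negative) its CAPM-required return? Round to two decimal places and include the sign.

Realised HPR = (P1 + D1 − P0) / P0 = (123.33 + 1.46 − 105.69) / 105.69 = 19.10 / 105.69 = 18.0717%
MRP = 11.99% − 5.56% = 6.43%
CAPM required = R_f + β·MRP = 5.56% + 1.15 × 6.43% = 12.9545%
α = realised − required = 18.0717% − 12.9545% = +5.12%

+5.12%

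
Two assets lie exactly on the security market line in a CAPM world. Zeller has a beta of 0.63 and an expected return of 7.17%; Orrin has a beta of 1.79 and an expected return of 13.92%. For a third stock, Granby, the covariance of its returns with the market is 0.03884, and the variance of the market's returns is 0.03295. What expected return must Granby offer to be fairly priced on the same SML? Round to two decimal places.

10.36%

MRP = (13.92% − 7.17%) / (1.79 − 0.63) = 5.8190%
R_f = 7.17% − 0.63 × 5.8190% = 3.5040%
β_Granby = Cov / Var(R_m) = 0.03884 / 0.03295 = 1.1788
E(R_Granby) = R_f + β × MRP = 3.5040% + 1.1788 × 5.8190% = 10.36%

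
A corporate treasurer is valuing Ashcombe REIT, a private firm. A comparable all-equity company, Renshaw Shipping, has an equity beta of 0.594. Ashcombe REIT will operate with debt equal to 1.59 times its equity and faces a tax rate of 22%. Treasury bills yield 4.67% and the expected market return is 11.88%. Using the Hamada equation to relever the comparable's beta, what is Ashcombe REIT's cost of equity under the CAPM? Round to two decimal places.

β_L = β_U × [1 + (1 − t)(D/E)] = 0.594 × [1 + (1 − 0.22) × 1.59]
    = 0.594 × [1 + 0.78 × 1.59] = 0.594 × 2.2402 = 1.3307
MRP = 11.88% − 4.67% = 7.21%
E(R) = R_f + β_L × MRP = 4.67% + 1.3307 × 7.21% = 14.26%

14.26%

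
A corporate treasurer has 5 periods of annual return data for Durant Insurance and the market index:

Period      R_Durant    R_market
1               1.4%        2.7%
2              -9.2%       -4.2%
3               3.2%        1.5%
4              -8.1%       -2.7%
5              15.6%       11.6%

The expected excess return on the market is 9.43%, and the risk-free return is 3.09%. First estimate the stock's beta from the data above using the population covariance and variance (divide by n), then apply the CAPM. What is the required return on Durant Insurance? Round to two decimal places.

Mean R_i = (1.4 − 9.2 + 3.2 − 8.1 + 15.6) / 5 = 0.5800%
Mean R_m = (2.7 − 4.2 + 1.5 − 2.7 + 11.6) / 5 = 1.7800%
Σ(R_i − R̄_i)(R_m − R̄_m) = 244.8880  ⇒  Cov = 244.8880 / 5 = 48.9776
Σ(R_m − R̄_m)² = 153.1880  ⇒  Var(R_m) = 153.1880 / 5 = 30.6376
β = Cov / Var(R_m) = 48.9776 / 30.6376 = 1.5986
E(R) = R_f + β × MRP = 3.09% + 1.5986 × 9.43% = 18.16%

18.16%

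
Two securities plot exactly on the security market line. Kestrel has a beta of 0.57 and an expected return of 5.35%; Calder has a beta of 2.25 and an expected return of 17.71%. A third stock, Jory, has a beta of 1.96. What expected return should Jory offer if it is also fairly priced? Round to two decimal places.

15.58%

MRP (SML slope) = (17.71% − 5.35%) / (2.25 − 0.57) = 12.36% / 1.68 = 7.3571%
R_f (intercept) = 5.35% − 0.57 × 7.3571% = 1.1565%
E(R_Jory) = R_f + β × MRP = 1.1565% + 1.96 × 7.3571% = 15.58%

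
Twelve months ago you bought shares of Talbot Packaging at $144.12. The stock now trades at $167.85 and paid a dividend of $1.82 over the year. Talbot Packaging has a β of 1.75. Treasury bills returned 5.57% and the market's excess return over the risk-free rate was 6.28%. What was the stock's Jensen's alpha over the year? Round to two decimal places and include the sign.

+1.17%

Realised HPR = (P1 + D1 − P0) / P0 = (167.85 + 1.82 − 144.12) / 144.12 = 25.55 / 144.12 = 17.7283%
CAPM required = R_f + β·MRP = 5.57% + 1.75 × 6.28% = 16.5600%
α = realised − required = 17.7283% − 16.5600% = +1.17%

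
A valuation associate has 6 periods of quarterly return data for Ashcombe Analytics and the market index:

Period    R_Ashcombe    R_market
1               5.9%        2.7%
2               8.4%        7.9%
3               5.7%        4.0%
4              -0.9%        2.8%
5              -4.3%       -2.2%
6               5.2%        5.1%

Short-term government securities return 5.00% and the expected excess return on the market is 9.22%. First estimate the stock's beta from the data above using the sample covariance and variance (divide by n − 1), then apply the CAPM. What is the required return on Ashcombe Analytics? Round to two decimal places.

16.73%

Mean R_i = (5.9 + 8.4 + 5.7 − 0.9 − 4.3 + 5.2) / 6 = 3.3333%
Mean R_m = (2.7 + 7.9 + 4.0 + 2.8 − 2.2 + 5.1) / 6 = 3.3833%
Σ(R_i − R̄_i)(R_m − R̄_m) = 70.8833  ⇒  Cov = 70.8833 / 5 = 14.1767
Σ(R_m − R̄_m)² = 55.7083  ⇒  Var(R_m) = 55.7083 / 5 = 11.1417
β = Cov / Var(R_m) = 14.1767 / 11.1417 = 1.2724
E(R) = R_f + β × MRP = 5.00% + 1.2724 × 9.22% = 16.73%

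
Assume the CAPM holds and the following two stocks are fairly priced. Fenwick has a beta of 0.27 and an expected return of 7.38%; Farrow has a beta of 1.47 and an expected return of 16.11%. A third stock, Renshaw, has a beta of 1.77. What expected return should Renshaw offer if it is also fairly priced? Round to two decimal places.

MRP (SML slope) = (16.11% − 7.38%) / (1.47 − 0.27) = 8.73% / 1.20 = 7.2750%
R_f (intercept) = 7.38% − 0.27 × 7.2750% = 5.4158%
E(R_Renshaw) = R_f + β × MRP = 5.4158% + 1.77 × 7.2750% = 18.29%

18.29%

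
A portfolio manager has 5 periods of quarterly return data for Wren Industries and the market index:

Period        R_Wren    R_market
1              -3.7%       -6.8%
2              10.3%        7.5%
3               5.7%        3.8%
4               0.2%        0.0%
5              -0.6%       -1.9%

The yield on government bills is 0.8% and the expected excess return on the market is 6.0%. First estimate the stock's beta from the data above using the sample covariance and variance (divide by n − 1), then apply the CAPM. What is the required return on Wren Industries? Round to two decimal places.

6.79%

Mean R_i = (-3.7 + 10.3 + 5.7 + 0.2 − 0.6) / 5 = 2.3800%
Mean R_m = (-6.8 + 7.5 + 3.8 + 0.0 − 1.9) / 5 = 0.5200%
Σ(R_i − R̄_i)(R_m − R̄_m) = 119.0220  ⇒  Cov = 119.0220 / 4 = 29.7555
Σ(R_m − R̄_m)² = 119.1880  ⇒  Var(R_m) = 119.1880 / 4 = 29.7970
β = Cov / Var(R_m) = 29.7555 / 29.7970 = 0.9986
E(R) = R_f + β × MRP = 0.8% + 0.9986 × 6.0% = 6.79%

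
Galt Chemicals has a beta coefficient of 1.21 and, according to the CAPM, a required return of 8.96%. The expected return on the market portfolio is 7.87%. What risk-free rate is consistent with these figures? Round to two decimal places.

2.68%

E(R) = R_f + β(E(R_m) − R_f) = R_f(1 − β) + β·E(R_m)
8.96% = R_f × (1 − 1.21) + 1.21 × 7.87%
8.96% = R_f × -0.21 + 9.5227%
R_f = (8.96% − 9.5227%) / -0.21 = 2.68%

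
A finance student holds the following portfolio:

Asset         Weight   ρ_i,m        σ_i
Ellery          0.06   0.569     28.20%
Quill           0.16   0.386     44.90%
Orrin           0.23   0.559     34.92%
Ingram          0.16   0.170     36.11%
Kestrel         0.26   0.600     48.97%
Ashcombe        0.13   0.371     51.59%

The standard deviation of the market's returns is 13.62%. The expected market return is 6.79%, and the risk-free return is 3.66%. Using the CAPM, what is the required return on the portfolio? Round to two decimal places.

8.10%

β_Ellery = 0.569 × 28.20% / 13.62% = 1.1781
β_Quill = 0.386 × 44.90% / 13.62% = 1.2725
β_Orrin = 0.559 × 34.92% / 13.62% = 1.4332
β_Ingram = 0.170 × 36.11% / 13.62% = 0.4507
β_Kestrel = 0.600 × 48.97% / 13.62% = 2.1573
β_Ashcombe = 0.371 × 51.59% / 13.62% = 1.4053
β_P = Σ w_i β_i = 0.06×1.1781 + 0.16×1.2725 + 0.23×1.4332 + 0.16×0.4507 + 0.26×2.1573 + 0.13×1.4053 = 1.4196
MRP = 6.79% − 3.66% = 3.13%
E(R_P) = R_f + β_P × MRP = 3.66% + 1.4196 × 3.13% = 8.10%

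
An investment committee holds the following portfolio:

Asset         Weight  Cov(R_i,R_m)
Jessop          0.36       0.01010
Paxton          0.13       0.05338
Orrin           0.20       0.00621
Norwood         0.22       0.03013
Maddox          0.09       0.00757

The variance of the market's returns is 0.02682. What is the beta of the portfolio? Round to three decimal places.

0.713

β_Jessop = 0.01010 / 0.02682 = 0.3766
β_Paxton = 0.05338 / 0.02682 = 1.9903
β_Orrin = 0.00621 / 0.02682 = 0.2315
β_Norwood = 0.03013 / 0.02682 = 1.1234
β_Maddox = 0.00757 / 0.02682 = 0.2823
β_P = Σ w_i β_i = 0.36×0.3766 + 0.13×1.9903 + 0.20×0.2315 + 0.22×1.1234 + 0.09×0.2823 = 0.7132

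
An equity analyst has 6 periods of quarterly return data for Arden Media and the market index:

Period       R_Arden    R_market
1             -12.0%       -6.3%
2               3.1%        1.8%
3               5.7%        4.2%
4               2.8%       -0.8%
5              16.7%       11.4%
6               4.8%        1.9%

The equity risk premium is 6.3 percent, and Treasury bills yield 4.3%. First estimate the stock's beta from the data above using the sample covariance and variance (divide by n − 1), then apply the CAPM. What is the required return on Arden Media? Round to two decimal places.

Mean R_i = (-12.0 + 3.1 + 5.7 + 2.8 + 16.7 + 4.8) / 6 = 3.5167%
Mean R_m = (-6.3 + 1.8 + 4.2 − 0.8 + 11.4 + 1.9) / 6 = 2.0333%
Σ(R_i − R̄_i)(R_m − R̄_m) = 259.4767  ⇒  Cov = 259.4767 / 5 = 51.8953
Σ(R_m − R̄_m)² = 169.9733  ⇒  Var(R_m) = 169.9733 / 5 = 33.9947
β = Cov / Var(R_m) = 51.8953 / 33.9947 = 1.5266
E(R) = R_f + β × MRP = 4.3% + 1.5266 × 6.3% = 13.92%

13.92%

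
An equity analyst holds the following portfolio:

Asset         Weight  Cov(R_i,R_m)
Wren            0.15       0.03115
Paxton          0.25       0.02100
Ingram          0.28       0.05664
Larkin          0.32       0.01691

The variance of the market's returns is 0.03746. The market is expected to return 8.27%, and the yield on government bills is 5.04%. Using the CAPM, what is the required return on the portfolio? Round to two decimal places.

7.73%

β_Wren = 0.03115 / 0.03746 = 0.8316
β_Paxton = 0.02100 / 0.03746 = 0.5606
β_Ingram = 0.05664 / 0.03746 = 1.5120
β_Larkin = 0.01691 / 0.03746 = 0.4514
β_P = Σ w_i β_i = 0.15×0.8316 + 0.25×0.5606 + 0.28×1.5120 + 0.32×0.4514 = 0.8327
MRP = 8.27% − 5.04% = 3.23%
E(R_P) = R_f + β_P × MRP = 5.04% + 0.8327 × 3.23% = 7.73%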